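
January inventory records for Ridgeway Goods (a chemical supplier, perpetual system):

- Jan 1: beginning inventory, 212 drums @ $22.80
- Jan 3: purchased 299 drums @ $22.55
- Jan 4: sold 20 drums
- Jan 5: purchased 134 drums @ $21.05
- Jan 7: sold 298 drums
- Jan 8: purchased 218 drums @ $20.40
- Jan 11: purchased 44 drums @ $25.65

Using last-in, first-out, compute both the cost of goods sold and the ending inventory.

Jan 4, 20 sold [LIFO — newest first]: 20 @ $22.55 = $451.00
Jan 7, 298 sold [LIFO — newest first]: 134 @ $21.05 + 164 @ $22.55 = $6,518.90
Total COGS = $451.00 + $6,518.90 = $6,969.90
Ending inventory: 212 @ $22.80 + 115 @ $22.55 + 218 @ $20.40 + 44 @ $25.65 = $13,002.65
Check: goods available $19,972.55 = COGS $6,969.90 + ending $13,002.65

COGS = $6,969.90; ending inventory = $13,002.65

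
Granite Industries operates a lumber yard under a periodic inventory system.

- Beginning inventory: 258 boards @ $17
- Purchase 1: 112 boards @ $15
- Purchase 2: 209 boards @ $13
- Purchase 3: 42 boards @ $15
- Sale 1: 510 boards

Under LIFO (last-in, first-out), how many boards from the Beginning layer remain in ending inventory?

111

Sale 1 (510) [LIFO — newest first]: 42 @ $15 + 209 @ $13 + 112 @ $15 + 147 @ $17 = $7,526
Ending inventory: 111 @ $17 = $1,887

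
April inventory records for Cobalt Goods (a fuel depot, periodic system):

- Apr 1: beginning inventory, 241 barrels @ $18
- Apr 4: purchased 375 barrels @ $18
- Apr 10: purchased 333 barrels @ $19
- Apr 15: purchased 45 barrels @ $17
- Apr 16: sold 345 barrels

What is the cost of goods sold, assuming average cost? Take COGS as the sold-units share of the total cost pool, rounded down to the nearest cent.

COGS = $6,309.95

Apr 16, sell 345: 345/994 × $18,180.00 → $6,309.95
Ending inventory (cost pool remaining) = $11,870.05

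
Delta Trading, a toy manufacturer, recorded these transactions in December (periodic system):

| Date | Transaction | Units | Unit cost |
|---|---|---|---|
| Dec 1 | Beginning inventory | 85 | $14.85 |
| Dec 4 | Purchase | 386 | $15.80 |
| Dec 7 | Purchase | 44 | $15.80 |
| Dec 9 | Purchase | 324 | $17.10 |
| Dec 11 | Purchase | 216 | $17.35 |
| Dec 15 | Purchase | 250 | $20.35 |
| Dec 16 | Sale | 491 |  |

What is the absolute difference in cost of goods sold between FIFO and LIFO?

FIFO COGS: 85 @ $14.85 + 386 @ $15.80 + 20 @ $15.80 = $7,677.05
LIFO COGS: 250 @ $20.35 + 216 @ $17.35 + 25 @ $17.10 = $9,262.60
Difference = |$7,677.05 − $9,262.60| = $1,585.55

$1,585.55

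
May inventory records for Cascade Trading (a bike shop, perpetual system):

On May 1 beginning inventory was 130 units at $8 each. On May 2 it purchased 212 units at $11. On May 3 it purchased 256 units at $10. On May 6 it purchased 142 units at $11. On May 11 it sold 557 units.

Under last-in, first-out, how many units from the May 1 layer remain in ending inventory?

130

May 11, 557 sold [LIFO — newest first]: 142 @ $11 + 256 @ $10 + 159 @ $11 = $5,871
Ending inventory: 130 @ $8 + 53 @ $11 = $1,623
Check: goods available $7,494 = COGS $5,871 + ending $1,623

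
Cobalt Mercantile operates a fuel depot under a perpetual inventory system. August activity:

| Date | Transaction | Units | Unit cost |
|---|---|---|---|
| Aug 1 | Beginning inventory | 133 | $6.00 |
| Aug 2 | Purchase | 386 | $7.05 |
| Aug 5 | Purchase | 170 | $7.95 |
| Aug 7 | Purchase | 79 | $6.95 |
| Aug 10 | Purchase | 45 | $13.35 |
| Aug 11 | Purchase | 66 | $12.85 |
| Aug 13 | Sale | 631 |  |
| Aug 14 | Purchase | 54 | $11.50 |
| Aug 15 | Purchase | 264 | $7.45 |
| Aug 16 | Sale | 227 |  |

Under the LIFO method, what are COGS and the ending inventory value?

Aug 13, 631 sold [LIFO — newest first]: 66 @ $12.85 + 45 @ $13.35 + 79 @ $6.95 + 170 @ $7.95 + 271 @ $7.05 = $5,259.95
Aug 16, 227 sold [LIFO — newest first]: 227 @ $7.45 = $1,691.15
Total COGS = $5,259.95 + $1,691.15 = $6,951.10
Ending inventory: 133 @ $6.00 + 115 @ $7.05 + 54 @ $11.50 + 37 @ $7.45 = $2,505.40

COGS = $6,951.10; ending inventory = $2,505.40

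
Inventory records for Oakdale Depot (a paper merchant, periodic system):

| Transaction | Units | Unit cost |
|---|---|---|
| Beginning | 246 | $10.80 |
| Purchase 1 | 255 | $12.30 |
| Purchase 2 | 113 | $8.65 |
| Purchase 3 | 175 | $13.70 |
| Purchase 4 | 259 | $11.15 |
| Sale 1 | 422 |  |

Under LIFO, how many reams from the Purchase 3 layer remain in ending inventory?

Sale 1 (422) [LIFO — newest first]: 259 @ $11.15 + 163 @ $13.70 = $5,120.95
Ending inventory: 246 @ $10.80 + 255 @ $12.30 + 113 @ $8.65 + 12 @ $13.70 = $6,935.15
Check: goods available $12,056.10 = COGS $5,120.95 + ending $6,935.15

12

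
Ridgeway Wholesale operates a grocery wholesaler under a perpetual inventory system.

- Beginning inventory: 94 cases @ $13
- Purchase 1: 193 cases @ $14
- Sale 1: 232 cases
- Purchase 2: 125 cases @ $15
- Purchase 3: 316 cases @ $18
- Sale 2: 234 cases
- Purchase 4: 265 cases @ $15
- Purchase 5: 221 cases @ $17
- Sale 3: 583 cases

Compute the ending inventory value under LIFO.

Ending inventory = $2,365

Sale 1 (232) [LIFO — newest first]: 193 @ $14 + 39 @ $13 = $3,209
Sale 2 (234) [LIFO — newest first]: 234 @ $18 = $4,212
Sale 3 (583) [LIFO — newest first]: 221 @ $17 + 265 @ $15 + 82 @ $18 + 15 @ $15 = $9,433
Total COGS = $3,209 + $4,212 + $9,433 = $16,854
Ending inventory: 55 @ $13 + 110 @ $15 = $2,365
Check: goods available $19,219 = COGS $16,854 + ending $2,365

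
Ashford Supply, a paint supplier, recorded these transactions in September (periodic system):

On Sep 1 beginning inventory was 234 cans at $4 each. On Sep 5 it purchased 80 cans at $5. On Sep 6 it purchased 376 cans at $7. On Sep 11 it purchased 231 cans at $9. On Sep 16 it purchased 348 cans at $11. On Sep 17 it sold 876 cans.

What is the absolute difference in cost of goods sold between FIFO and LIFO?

$2,344

FIFO COGS: 234 @ $4 + 80 @ $5 + 376 @ $7 + 186 @ $9 = $5,642
LIFO COGS: 348 @ $11 + 231 @ $9 + 297 @ $7 = $7,986
Difference = |$5,642 − $7,986| = $2,344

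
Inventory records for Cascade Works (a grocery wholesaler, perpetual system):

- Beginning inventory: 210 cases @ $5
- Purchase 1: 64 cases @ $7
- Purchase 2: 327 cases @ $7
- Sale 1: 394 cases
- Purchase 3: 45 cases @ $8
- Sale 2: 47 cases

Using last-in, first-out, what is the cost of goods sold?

Sale 1 (394) [LIFO — newest first]: 327 @ $7 + 64 @ $7 + 3 @ $5 = $2,752
Sale 2 (47) [LIFO — newest first]: 45 @ $8 + 2 @ $5 = $370
Total COGS = $2,752 + $370 = $3,122
Ending inventory: 205 @ $5 = $1,025
Check: goods available $4,147 = COGS $3,122 + ending $1,025

COGS = $3,122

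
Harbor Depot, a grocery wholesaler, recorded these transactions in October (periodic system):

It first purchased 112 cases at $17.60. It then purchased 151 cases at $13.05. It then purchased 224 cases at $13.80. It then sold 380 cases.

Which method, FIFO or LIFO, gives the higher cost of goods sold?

FIFO COGS: 112 @ $17.60 + 151 @ $13.05 + 117 @ $13.80 = $5,556.35
LIFO COGS: 224 @ $13.80 + 151 @ $13.05 + 5 @ $17.60 = $5,149.75

FIFO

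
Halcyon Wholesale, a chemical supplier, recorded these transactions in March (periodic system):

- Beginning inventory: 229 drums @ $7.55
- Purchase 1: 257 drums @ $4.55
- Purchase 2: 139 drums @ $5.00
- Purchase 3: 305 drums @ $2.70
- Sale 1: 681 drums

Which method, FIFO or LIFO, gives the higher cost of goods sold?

FIFO COGS: 229 @ $7.55 + 257 @ $4.55 + 139 @ $5.00 + 56 @ $2.70 = $3,744.50
LIFO COGS: 305 @ $2.70 + 139 @ $5.00 + 237 @ $4.55 = $2,596.85

FIFO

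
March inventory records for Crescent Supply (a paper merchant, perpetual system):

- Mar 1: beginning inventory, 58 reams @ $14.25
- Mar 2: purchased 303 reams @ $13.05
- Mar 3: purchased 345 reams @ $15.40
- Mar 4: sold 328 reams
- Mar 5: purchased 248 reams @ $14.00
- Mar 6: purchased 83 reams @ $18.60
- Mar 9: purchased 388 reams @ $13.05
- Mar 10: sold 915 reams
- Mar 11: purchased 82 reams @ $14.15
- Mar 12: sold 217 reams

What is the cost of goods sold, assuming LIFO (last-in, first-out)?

COGS = $20,663.40

Mar 4, 328 sold [LIFO — newest first]: 328 @ $15.40 = $5,051.20
Mar 10, 915 sold [LIFO — newest first]: 388 @ $13.05 + 83 @ $18.60 + 248 @ $14.00 + 17 @ $15.40 + 179 @ $13.05 = $12,676.95
Mar 12, 217 sold [LIFO — newest first]: 82 @ $14.15 + 124 @ $13.05 + 11 @ $14.25 = $2,935.25
Total COGS = $5,051.20 + $12,676.95 + $2,935.25 = $20,663.40
Ending inventory: 47 @ $14.25 = $669.75
Check: goods available $21,333.15 = COGS $20,663.40 + ending $669.75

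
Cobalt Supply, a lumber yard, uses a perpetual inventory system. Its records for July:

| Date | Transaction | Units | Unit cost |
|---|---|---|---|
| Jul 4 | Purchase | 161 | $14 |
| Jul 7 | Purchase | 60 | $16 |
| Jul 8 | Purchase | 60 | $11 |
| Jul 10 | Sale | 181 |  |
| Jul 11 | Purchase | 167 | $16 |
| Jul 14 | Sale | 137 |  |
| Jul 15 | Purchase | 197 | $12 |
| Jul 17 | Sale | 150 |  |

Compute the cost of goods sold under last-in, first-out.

Jul 10, 181 sold [LIFO — newest first]: 60 @ $11 + 60 @ $16 + 61 @ $14 = $2,474
Jul 14, 137 sold [LIFO — newest first]: 137 @ $16 = $2,192
Jul 17, 150 sold [LIFO — newest first]: 150 @ $12 = $1,800
Total COGS = $2,474 + $2,192 + $1,800 = $6,466
Ending inventory: 100 @ $14 + 30 @ $16 + 47 @ $12 = $2,444

COGS = $6,466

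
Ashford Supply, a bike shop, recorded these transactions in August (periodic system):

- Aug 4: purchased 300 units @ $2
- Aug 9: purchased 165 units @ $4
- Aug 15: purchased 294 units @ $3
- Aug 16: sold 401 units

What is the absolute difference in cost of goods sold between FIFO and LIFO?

FIFO COGS: 300 @ $2 + 101 @ $4 = $1,004
LIFO COGS: 294 @ $3 + 107 @ $4 = $1,310
Difference = |$1,004 − $1,310| = $306

$306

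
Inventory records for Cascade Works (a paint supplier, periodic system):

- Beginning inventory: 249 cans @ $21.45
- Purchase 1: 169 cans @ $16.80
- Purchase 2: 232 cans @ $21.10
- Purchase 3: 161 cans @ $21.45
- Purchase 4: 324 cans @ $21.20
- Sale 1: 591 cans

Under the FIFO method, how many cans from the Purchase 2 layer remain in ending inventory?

Sale 1 (591) [FIFO — oldest first]: 249 @ $21.45 + 169 @ $16.80 + 173 @ $21.10 = $11,830.55
Ending inventory: 59 @ $21.10 + 161 @ $21.45 + 324 @ $21.20 = $11,567.15

59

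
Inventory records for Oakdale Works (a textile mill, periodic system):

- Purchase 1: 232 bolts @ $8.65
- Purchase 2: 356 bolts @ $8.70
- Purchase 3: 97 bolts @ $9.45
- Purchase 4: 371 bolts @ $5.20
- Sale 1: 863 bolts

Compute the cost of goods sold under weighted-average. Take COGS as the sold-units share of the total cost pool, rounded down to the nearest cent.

Sale 1, sell 863: 863/1056 × $7,949.85 → $6,496.89
Ending inventory (cost pool remaining) = $1,452.96

COGS = $6,496.89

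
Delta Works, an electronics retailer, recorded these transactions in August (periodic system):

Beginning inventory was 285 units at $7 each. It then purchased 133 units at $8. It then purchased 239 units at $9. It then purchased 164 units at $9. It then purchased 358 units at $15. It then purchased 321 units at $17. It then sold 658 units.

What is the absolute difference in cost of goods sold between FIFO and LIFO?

FIFO COGS: 285 @ $7 + 133 @ $8 + 239 @ $9 + 1 @ $9 = $5,219
LIFO COGS: 321 @ $17 + 337 @ $15 = $10,512
Difference = |$5,219 − $10,512| = $5,293

$5,293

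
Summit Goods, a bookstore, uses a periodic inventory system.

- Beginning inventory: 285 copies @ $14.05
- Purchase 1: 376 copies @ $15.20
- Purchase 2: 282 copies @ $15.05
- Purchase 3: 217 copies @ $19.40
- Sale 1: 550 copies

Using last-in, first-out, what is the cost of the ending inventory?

Ending inventory = $8,944.25

Sale 1 (550) [LIFO — newest first]: 217 @ $19.40 + 282 @ $15.05 + 51 @ $15.20 = $9,229.10
Ending inventory: 285 @ $14.05 + 325 @ $15.20 = $8,944.25
Check: goods available $18,173.35 = COGS $9,229.10 + ending $8,944.25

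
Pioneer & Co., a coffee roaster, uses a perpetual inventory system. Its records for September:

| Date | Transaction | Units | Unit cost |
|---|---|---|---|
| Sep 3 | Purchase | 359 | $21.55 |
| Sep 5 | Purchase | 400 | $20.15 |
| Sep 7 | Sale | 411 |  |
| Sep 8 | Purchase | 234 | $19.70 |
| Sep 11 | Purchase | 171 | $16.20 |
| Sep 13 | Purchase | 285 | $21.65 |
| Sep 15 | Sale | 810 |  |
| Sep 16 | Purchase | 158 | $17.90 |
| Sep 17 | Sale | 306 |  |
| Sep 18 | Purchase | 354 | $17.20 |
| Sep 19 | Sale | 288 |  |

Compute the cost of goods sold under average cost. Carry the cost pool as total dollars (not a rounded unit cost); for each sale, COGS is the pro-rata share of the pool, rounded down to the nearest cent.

COGS = $35,699.77

After Sep 3: 359 on hand, pool $7,736.45 (≈ $21.5500 each)
After Sep 5: 759 on hand, pool $15,796.45 (≈ $20.8122 each)
Sep 7, sell 411: 411/759 × $15,796.45 → $8,553.80
After Sep 8: 582 on hand, pool $11,852.45 (≈ $20.3650 each)
After Sep 11: 753 on hand, pool $14,622.65 (≈ $19.4192 each)
After Sep 13: 1038 on hand, pool $20,792.90 (≈ $20.0317 each)
Sep 15, sell 810: 810/1038 × $20,792.90 → $16,225.67
After Sep 16: 386 on hand, pool $7,395.43 (≈ $19.1591 each)
Sep 17, sell 306: 306/386 × $7,395.43 → $5,862.69
After Sep 18: 434 on hand, pool $7,621.54 (≈ $17.5612 each)
Sep 19, sell 288: 288/434 × $7,621.54 → $5,057.61
Total COGS = $8,553.80 + $16,225.67 + $5,862.69 + $5,057.61 = $35,699.77
Ending inventory (cost pool remaining) = $2,563.93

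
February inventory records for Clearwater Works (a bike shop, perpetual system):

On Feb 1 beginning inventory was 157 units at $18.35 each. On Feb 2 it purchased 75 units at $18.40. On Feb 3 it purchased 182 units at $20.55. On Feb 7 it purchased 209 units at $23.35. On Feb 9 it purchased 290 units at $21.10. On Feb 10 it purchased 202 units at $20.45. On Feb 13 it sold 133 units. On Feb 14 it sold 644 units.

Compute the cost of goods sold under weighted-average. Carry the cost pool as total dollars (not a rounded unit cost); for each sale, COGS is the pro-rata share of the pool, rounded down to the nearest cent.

COGS = $16,119.15

After Feb 1: 157 on hand, pool $2,880.95 (≈ $18.3500 each)
After Feb 2: 232 on hand, pool $4,260.95 (≈ $18.3662 each)
After Feb 3: 414 on hand, pool $8,001.05 (≈ $19.3262 each)
After Feb 7: 623 on hand, pool $12,881.20 (≈ $20.6761 each)
After Feb 9: 913 on hand, pool $19,000.20 (≈ $20.8107 each)
After Feb 10: 1115 on hand, pool $23,131.10 (≈ $20.7454 each)
Feb 13, sell 133: 133/1115 × $23,131.10 → $2,759.13
Feb 14, sell 644: 644/982 × $20,371.97 → $13,360.02
Total COGS = $2,759.13 + $13,360.02 = $16,119.15
Ending inventory (cost pool remaining) = $7,011.95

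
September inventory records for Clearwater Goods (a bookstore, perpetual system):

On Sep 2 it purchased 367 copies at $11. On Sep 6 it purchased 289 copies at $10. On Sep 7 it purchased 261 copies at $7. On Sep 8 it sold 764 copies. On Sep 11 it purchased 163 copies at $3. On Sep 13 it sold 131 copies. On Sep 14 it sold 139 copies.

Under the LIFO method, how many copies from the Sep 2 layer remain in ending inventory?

46

Sep 8, 764 sold [LIFO — newest first]: 261 @ $7 + 289 @ $10 + 214 @ $11 = $7,071
Sep 13, 131 sold [LIFO — newest first]: 131 @ $3 = $393
Sep 14, 139 sold [LIFO — newest first]: 32 @ $3 + 107 @ $11 = $1,273
Total COGS = $7,071 + $393 + $1,273 = $8,737
Ending inventory: 46 @ $11 = $506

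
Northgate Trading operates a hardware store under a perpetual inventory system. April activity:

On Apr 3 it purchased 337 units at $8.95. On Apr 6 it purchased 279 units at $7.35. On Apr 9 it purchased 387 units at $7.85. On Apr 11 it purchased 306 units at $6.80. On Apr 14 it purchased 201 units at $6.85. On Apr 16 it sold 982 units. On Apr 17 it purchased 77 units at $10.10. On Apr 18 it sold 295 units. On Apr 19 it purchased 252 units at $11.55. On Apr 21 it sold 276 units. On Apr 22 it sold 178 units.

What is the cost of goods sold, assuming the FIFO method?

COGS = $14,003.30

Apr 16, 982 sold [FIFO — oldest first]: 337 @ $8.95 + 279 @ $7.35 + 366 @ $7.85 = $7,939.90
Apr 18, 295 sold [FIFO — oldest first]: 21 @ $7.85 + 274 @ $6.80 = $2,028.05
Apr 21, 276 sold [FIFO — oldest first]: 32 @ $6.80 + 201 @ $6.85 + 43 @ $10.10 = $2,028.75
Apr 22, 178 sold [FIFO — oldest first]: 34 @ $10.10 + 144 @ $11.55 = $2,006.60
Total COGS = $7,939.90 + $2,028.05 + $2,028.75 + $2,006.60 = $14,003.30
Ending inventory: 108 @ $11.55 = $1,247.40
Check: goods available $15,250.70 = COGS $14,003.30 + ending $1,247.40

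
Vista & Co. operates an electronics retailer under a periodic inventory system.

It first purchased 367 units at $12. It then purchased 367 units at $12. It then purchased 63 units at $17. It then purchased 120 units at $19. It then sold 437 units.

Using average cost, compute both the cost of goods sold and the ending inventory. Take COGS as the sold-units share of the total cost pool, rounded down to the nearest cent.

COGS = $5,794.41; ending inventory = $6,364.59

Sale 1, sell 437: 437/917 × $12,159.00 → $5,794.41
Ending inventory (cost pool remaining) = $6,364.59
Check: goods available $12,159.00 = COGS $5,794.41 + ending $6,364.59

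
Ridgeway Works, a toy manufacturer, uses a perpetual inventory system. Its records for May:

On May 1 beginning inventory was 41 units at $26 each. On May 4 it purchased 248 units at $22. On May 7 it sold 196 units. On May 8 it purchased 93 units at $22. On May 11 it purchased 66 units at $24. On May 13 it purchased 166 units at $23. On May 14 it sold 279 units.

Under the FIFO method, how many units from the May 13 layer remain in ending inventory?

May 7, 196 sold [FIFO — oldest first]: 41 @ $26 + 155 @ $22 = $4,476
May 14, 279 sold [FIFO — oldest first]: 93 @ $22 + 93 @ $22 + 66 @ $24 + 27 @ $23 = $6,297
Total COGS = $4,476 + $6,297 = $10,773
Ending inventory: 139 @ $23 = $3,197

139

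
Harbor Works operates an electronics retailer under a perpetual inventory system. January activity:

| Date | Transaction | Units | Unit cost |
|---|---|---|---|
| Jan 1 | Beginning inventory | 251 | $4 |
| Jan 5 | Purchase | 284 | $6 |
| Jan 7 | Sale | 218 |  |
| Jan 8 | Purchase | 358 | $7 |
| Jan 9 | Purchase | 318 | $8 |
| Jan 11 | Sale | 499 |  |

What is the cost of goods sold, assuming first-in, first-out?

COGS = $3,982

Jan 7, 218 sold [FIFO — oldest first]: 218 @ $4 = $872
Jan 11, 499 sold [FIFO — oldest first]: 33 @ $4 + 284 @ $6 + 182 @ $7 = $3,110
Total COGS = $872 + $3,110 = $3,982
Ending inventory: 176 @ $7 + 318 @ $8 = $3,776
Check: goods available $7,758 = COGS $3,982 + ending $3,776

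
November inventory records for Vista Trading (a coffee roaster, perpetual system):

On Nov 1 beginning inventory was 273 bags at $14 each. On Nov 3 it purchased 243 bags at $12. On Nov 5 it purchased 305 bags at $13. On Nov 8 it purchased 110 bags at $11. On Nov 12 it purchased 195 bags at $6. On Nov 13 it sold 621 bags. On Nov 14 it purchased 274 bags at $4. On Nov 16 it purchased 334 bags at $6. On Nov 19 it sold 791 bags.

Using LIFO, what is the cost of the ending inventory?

Nov 13, 621 sold [LIFO — newest first]: 195 @ $6 + 110 @ $11 + 305 @ $13 + 11 @ $12 = $6,477
Nov 19, 791 sold [LIFO — newest first]: 334 @ $6 + 274 @ $4 + 183 @ $12 = $5,296
Total COGS = $6,477 + $5,296 = $11,773
Ending inventory: 273 @ $14 + 49 @ $12 = $4,410

Ending inventory = $4,410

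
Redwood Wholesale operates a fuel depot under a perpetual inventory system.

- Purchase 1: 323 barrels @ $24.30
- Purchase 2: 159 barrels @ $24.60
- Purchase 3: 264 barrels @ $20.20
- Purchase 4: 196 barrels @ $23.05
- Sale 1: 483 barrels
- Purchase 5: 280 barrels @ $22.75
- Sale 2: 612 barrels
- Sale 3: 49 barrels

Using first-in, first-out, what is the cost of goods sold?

COGS = $26,206.40

Sale 1 (483) [FIFO — oldest first]: 323 @ $24.30 + 159 @ $24.60 + 1 @ $20.20 = $11,780.50
Sale 2 (612) [FIFO — oldest first]: 263 @ $20.20 + 196 @ $23.05 + 153 @ $22.75 = $13,311.15
Sale 3 (49) [FIFO — oldest first]: 49 @ $22.75 = $1,114.75
Total COGS = $11,780.50 + $13,311.15 + $1,114.75 = $26,206.40
Ending inventory: 78 @ $22.75 = $1,774.50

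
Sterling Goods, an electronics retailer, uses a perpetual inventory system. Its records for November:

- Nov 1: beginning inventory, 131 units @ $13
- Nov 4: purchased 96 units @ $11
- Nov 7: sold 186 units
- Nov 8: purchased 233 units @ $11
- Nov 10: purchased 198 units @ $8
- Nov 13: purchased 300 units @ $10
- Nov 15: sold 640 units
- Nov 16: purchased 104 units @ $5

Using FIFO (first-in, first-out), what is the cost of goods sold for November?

COGS = $8,586

Nov 7, 186 sold [FIFO — oldest first]: 131 @ $13 + 55 @ $11 = $2,308
Nov 15, 640 sold [FIFO — oldest first]: 41 @ $11 + 233 @ $11 + 198 @ $8 + 168 @ $10 = $6,278
Total COGS = $2,308 + $6,278 = $8,586
Ending inventory: 132 @ $10 + 104 @ $5 = $1,840
Check: goods available $10,426 = COGS $8,586 + ending $1,840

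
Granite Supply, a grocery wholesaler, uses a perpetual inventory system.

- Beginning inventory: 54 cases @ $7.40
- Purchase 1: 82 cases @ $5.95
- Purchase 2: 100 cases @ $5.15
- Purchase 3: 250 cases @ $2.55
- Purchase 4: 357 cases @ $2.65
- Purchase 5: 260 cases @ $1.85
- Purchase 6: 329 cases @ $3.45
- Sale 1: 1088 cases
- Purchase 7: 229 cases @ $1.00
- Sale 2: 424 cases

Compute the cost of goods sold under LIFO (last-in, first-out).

Sale 1 (1088) [LIFO — newest first]: 329 @ $3.45 + 260 @ $1.85 + 357 @ $2.65 + 142 @ $2.55 = $2,924.20
Sale 2 (424) [LIFO — newest first]: 229 @ $1.00 + 108 @ $2.55 + 87 @ $5.15 = $952.45
Total COGS = $2,924.20 + $952.45 = $3,876.65
Ending inventory: 54 @ $7.40 + 82 @ $5.95 + 13 @ $5.15 = $954.45
Check: goods available $4,831.10 = COGS $3,876.65 + ending $954.45

COGS = $3,876.65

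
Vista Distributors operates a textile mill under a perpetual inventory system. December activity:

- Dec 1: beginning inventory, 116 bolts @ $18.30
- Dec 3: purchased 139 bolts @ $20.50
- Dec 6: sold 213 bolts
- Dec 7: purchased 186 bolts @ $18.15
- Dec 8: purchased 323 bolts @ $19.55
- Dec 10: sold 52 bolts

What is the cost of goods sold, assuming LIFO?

Dec 6, 213 sold [LIFO — newest first]: 139 @ $20.50 + 74 @ $18.30 = $4,203.70
Dec 10, 52 sold [LIFO — newest first]: 52 @ $19.55 = $1,016.60
Total COGS = $4,203.70 + $1,016.60 = $5,220.30
Ending inventory: 42 @ $18.30 + 186 @ $18.15 + 271 @ $19.55 = $9,442.55

COGS = $5,220.30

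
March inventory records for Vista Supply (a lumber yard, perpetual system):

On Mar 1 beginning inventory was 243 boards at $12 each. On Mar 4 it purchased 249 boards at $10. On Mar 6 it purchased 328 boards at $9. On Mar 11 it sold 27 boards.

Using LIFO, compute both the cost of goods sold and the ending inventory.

Mar 11, 27 sold [LIFO — newest first]: 27 @ $9 = $243
Ending inventory: 243 @ $12 + 249 @ $10 + 301 @ $9 = $8,115
Check: goods available $8,358 = COGS $243 + ending $8,115

COGS = $243; ending inventory = $8,115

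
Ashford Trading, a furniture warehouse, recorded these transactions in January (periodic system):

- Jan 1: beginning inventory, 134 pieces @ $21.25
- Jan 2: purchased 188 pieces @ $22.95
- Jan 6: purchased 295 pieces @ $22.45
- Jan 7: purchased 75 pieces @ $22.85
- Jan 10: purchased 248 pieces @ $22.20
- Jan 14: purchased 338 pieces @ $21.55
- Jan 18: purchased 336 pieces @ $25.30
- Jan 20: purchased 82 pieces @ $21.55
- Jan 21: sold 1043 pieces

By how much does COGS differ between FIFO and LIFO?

$724.70

FIFO COGS: 134 @ $21.25 + 188 @ $22.95 + 295 @ $22.45 + 75 @ $22.85 + 248 @ $22.20 + 103 @ $21.55 = $23,223.85
LIFO COGS: 82 @ $21.55 + 336 @ $25.30 + 338 @ $21.55 + 248 @ $22.20 + 39 @ $22.85 = $23,948.55
Difference = |$23,223.85 − $23,948.55| = $724.70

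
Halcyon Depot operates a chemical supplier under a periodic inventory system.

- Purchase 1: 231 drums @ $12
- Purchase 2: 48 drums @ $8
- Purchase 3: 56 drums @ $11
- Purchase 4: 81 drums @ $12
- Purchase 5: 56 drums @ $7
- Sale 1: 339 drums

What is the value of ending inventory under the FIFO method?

Ending inventory = $1,316

Sale 1 (339) [FIFO — oldest first]: 231 @ $12 + 48 @ $8 + 56 @ $11 + 4 @ $12 = $3,820
Ending inventory: 77 @ $12 + 56 @ $7 = $1,316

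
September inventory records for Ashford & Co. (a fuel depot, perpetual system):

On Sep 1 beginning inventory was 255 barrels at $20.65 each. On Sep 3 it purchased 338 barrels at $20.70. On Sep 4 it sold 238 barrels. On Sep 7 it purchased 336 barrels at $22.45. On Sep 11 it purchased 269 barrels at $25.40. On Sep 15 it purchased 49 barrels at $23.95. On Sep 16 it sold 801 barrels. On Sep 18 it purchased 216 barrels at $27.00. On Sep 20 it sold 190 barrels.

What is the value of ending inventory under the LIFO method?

Sep 4, 238 sold [LIFO — newest first]: 238 @ $20.70 = $4,926.60
Sep 16, 801 sold [LIFO — newest first]: 49 @ $23.95 + 269 @ $25.40 + 336 @ $22.45 + 100 @ $20.70 + 47 @ $20.65 = $18,589.90
Sep 20, 190 sold [LIFO — newest first]: 190 @ $27.00 = $5,130.00
Total COGS = $4,926.60 + $18,589.90 + $5,130.00 = $28,646.50
Ending inventory: 208 @ $20.65 + 26 @ $27.00 = $4,997.20

Ending inventory = $4,997.20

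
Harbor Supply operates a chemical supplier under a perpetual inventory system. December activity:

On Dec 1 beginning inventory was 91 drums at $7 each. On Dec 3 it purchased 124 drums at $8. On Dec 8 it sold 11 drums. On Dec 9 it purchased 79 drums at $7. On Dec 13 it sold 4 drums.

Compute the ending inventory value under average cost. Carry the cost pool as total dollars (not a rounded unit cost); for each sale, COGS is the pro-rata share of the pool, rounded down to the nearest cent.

After Dec 1: 91 on hand, pool $637.00 (≈ $7.0000 each)
After Dec 3: 215 on hand, pool $1,629.00 (≈ $7.5767 each)
Dec 8, sell 11: 11/215 × $1,629.00 → $83.34
After Dec 9: 283 on hand, pool $2,098.66 (≈ $7.4158 each)
Dec 13, sell 4: 4/283 × $2,098.66 → $29.66
Total COGS = $83.34 + $29.66 = $113.00
Ending inventory (cost pool remaining) = $2,069.00
Check: goods available $2,182.00 = COGS $113.00 + ending $2,069.00

Ending inventory = $2,069.00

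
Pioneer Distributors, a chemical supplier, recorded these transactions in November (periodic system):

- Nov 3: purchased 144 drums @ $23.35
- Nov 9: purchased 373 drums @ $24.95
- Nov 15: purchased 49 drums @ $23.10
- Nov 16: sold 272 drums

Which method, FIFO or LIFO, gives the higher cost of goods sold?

FIFO COGS: 144 @ $23.35 + 128 @ $24.95 = $6,556.00
LIFO COGS: 49 @ $23.10 + 223 @ $24.95 = $6,695.75

LIFO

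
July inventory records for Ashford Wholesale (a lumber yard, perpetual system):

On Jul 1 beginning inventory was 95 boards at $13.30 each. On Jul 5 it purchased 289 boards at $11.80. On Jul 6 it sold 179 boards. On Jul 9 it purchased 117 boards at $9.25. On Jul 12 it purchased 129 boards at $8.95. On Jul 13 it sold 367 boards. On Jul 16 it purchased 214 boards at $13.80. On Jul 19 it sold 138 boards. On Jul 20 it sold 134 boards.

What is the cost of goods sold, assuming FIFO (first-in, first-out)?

Jul 6, 179 sold [FIFO — oldest first]: 95 @ $13.30 + 84 @ $11.80 = $2,254.70
Jul 13, 367 sold [FIFO — oldest first]: 205 @ $11.80 + 117 @ $9.25 + 45 @ $8.95 = $3,904.00
Jul 19, 138 sold [FIFO — oldest first]: 84 @ $8.95 + 54 @ $13.80 = $1,497.00
Jul 20, 134 sold [FIFO — oldest first]: 134 @ $13.80 = $1,849.20
Total COGS = $2,254.70 + $3,904.00 + $1,497.00 + $1,849.20 = $9,504.90
Ending inventory: 26 @ $13.80 = $358.80

COGS = $9,504.90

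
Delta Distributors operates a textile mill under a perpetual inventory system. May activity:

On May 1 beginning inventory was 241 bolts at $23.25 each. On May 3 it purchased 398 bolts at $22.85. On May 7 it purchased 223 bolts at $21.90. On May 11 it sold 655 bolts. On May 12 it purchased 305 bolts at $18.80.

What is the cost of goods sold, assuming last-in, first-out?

May 11, 655 sold [LIFO — newest first]: 223 @ $21.90 + 398 @ $22.85 + 34 @ $23.25 = $14,768.50
Ending inventory: 207 @ $23.25 + 305 @ $18.80 = $10,546.75
Check: goods available $25,315.25 = COGS $14,768.50 + ending $10,546.75

COGS = $14,768.50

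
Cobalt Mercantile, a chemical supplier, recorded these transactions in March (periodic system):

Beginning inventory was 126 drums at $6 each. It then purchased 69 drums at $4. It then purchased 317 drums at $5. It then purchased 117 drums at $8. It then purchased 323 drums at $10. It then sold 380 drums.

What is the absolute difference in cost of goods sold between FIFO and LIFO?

FIFO COGS: 126 @ $6 + 69 @ $4 + 185 @ $5 = $1,957
LIFO COGS: 323 @ $10 + 57 @ $8 = $3,686
Difference = |$1,957 − $3,686| = $1,729

$1,729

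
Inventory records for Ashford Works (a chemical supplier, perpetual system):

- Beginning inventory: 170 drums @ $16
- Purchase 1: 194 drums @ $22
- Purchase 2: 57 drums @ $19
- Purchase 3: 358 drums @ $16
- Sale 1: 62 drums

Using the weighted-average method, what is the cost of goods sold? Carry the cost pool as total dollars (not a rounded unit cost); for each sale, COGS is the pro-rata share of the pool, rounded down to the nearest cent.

COGS = $1,098.25

After Beginning: 170 on hand, pool $2,720.00 (≈ $16.0000 each)
After Purchase 1: 364 on hand, pool $6,988.00 (≈ $19.1978 each)
After Purchase 2: 421 on hand, pool $8,071.00 (≈ $19.1710 each)
After Purchase 3: 779 on hand, pool $13,799.00 (≈ $17.7137 each)
Sale 1, sell 62: 62/779 × $13,799.00 → $1,098.25
Ending inventory (cost pool remaining) = $12,700.75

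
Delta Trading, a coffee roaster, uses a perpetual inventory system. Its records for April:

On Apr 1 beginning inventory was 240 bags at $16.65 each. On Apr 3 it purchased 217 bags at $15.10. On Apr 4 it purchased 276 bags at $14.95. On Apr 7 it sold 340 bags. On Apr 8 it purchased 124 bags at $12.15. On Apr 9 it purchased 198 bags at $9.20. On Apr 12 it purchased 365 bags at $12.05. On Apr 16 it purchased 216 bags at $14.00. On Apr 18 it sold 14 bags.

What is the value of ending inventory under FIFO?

Ending inventory = $16,431.95

Apr 7, 340 sold [FIFO — oldest first]: 240 @ $16.65 + 100 @ $15.10 = $5,506.00
Apr 18, 14 sold [FIFO — oldest first]: 14 @ $15.10 = $211.40
Total COGS = $5,506.00 + $211.40 = $5,717.40
Ending inventory: 103 @ $15.10 + 276 @ $14.95 + 124 @ $12.15 + 198 @ $9.20 + 365 @ $12.05 + 216 @ $14.00 = $16,431.95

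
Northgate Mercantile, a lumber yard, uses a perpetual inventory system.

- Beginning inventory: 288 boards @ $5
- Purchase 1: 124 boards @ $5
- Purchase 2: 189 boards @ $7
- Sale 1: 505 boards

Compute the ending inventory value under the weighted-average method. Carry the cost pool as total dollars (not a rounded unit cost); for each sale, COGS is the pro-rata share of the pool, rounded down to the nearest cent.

Ending inventory = $540.38

After Beginning: 288 on hand, pool $1,440.00 (≈ $5.0000 each)
After Purchase 1: 412 on hand, pool $2,060.00 (≈ $5.0000 each)
After Purchase 2: 601 on hand, pool $3,383.00 (≈ $5.6290 each)
Sale 1, sell 505: 505/601 × $3,383.00 → $2,842.62
Ending inventory (cost pool remaining) = $540.38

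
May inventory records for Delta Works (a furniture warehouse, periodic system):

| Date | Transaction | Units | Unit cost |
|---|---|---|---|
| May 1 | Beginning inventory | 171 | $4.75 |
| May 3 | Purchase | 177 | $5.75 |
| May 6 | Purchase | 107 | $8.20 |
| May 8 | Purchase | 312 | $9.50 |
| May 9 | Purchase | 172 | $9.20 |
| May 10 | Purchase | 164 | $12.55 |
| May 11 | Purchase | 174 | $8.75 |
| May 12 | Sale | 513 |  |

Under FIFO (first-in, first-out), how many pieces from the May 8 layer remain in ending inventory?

May 12, 513 sold [FIFO — oldest first]: 171 @ $4.75 + 177 @ $5.75 + 107 @ $8.20 + 58 @ $9.50 = $3,258.40
Ending inventory: 254 @ $9.50 + 172 @ $9.20 + 164 @ $12.55 + 174 @ $8.75 = $7,576.10
Check: goods available $10,834.50 = COGS $3,258.40 + ending $7,576.10

254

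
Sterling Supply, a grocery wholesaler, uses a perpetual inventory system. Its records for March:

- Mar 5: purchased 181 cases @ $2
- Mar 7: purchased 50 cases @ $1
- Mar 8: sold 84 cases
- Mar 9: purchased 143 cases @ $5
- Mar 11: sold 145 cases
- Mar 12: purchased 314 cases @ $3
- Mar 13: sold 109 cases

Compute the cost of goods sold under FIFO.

Mar 8, 84 sold [FIFO — oldest first]: 84 @ $2 = $168
Mar 11, 145 sold [FIFO — oldest first]: 97 @ $2 + 48 @ $1 = $242
Mar 13, 109 sold [FIFO — oldest first]: 2 @ $1 + 107 @ $5 = $537
Total COGS = $168 + $242 + $537 = $947
Ending inventory: 36 @ $5 + 314 @ $3 = $1,122

COGS = $947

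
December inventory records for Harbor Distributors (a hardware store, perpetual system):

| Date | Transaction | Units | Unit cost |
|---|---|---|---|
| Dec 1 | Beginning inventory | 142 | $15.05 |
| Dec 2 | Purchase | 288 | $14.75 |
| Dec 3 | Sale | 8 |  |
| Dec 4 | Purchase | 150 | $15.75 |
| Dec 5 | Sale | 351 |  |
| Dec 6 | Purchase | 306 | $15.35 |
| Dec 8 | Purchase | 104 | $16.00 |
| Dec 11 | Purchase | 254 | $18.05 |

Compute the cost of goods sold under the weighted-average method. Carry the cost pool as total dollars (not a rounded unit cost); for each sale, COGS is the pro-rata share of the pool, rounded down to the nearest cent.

COGS = $5,413.74

After Dec 1: 142 on hand, pool $2,137.10 (≈ $15.0500 each)
After Dec 2: 430 on hand, pool $6,385.10 (≈ $14.8491 each)
Dec 3, sell 8: 8/430 × $6,385.10 → $118.79
After Dec 4: 572 on hand, pool $8,628.81 (≈ $15.0853 each)
Dec 5, sell 351: 351/572 × $8,628.81 → $5,294.95
After Dec 6: 527 on hand, pool $8,030.96 (≈ $15.2390 each)
After Dec 8: 631 on hand, pool $9,694.96 (≈ $15.3644 each)
After Dec 11: 885 on hand, pool $14,279.66 (≈ $16.1352 each)
Total COGS = $118.79 + $5,294.95 = $5,413.74
Ending inventory (cost pool remaining) = $14,279.66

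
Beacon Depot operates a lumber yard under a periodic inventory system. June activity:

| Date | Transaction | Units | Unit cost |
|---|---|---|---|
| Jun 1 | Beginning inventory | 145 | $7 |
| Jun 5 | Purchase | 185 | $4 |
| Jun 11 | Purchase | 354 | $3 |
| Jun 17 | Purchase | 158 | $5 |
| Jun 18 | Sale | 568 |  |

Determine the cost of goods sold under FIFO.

Jun 18, 568 sold [FIFO — oldest first]: 145 @ $7 + 185 @ $4 + 238 @ $3 = $2,469
Ending inventory: 116 @ $3 + 158 @ $5 = $1,138
Check: goods available $3,607 = COGS $2,469 + ending $1,138

COGS = $2,469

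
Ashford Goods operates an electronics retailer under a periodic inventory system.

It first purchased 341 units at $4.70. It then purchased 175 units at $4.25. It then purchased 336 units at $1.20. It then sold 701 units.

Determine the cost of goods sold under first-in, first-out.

Sale 1 (701) [FIFO — oldest first]: 341 @ $4.70 + 175 @ $4.25 + 185 @ $1.20 = $2,568.45
Ending inventory: 151 @ $1.20 = $181.20

COGS = $2,568.45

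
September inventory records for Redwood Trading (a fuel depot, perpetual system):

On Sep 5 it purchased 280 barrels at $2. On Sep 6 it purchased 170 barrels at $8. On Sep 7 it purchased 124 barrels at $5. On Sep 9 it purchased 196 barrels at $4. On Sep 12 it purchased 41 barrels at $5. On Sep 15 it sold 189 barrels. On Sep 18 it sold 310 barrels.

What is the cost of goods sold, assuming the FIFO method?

COGS = $2,165

Sep 15, 189 sold [FIFO — oldest first]: 189 @ $2 = $378
Sep 18, 310 sold [FIFO — oldest first]: 91 @ $2 + 170 @ $8 + 49 @ $5 = $1,787
Total COGS = $378 + $1,787 = $2,165
Ending inventory: 75 @ $5 + 196 @ $4 + 41 @ $5 = $1,364
Check: goods available $3,529 = COGS $2,165 + ending $1,364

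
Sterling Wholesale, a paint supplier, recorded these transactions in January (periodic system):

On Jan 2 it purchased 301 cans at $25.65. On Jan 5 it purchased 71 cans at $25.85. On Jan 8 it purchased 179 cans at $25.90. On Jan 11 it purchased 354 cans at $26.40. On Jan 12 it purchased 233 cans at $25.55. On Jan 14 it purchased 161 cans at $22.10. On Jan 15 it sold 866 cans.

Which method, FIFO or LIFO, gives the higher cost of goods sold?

FIFO COGS: 301 @ $25.65 + 71 @ $25.85 + 179 @ $25.90 + 315 @ $26.40 = $22,508.10
LIFO COGS: 161 @ $22.10 + 233 @ $25.55 + 354 @ $26.40 + 118 @ $25.90 = $21,913.05

FIFO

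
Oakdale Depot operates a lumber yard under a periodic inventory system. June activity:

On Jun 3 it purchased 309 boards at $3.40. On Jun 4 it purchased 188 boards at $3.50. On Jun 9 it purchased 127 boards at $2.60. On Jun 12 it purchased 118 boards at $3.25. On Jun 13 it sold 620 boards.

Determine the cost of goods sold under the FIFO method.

Jun 13, 620 sold [FIFO — oldest first]: 309 @ $3.40 + 188 @ $3.50 + 123 @ $2.60 = $2,028.40
Ending inventory: 4 @ $2.60 + 118 @ $3.25 = $393.90

COGS = $2,028.40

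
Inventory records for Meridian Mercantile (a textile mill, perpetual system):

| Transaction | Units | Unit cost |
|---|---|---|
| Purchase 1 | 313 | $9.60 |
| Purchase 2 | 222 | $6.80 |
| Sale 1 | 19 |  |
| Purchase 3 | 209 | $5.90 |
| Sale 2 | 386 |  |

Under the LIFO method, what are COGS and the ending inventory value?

COGS = $2,565.90; ending inventory = $3,181.60

Sale 1 (19) [LIFO — newest first]: 19 @ $6.80 = $129.20
Sale 2 (386) [LIFO — newest first]: 209 @ $5.90 + 177 @ $6.80 = $2,436.70
Total COGS = $129.20 + $2,436.70 = $2,565.90
Ending inventory: 313 @ $9.60 + 26 @ $6.80 = $3,181.60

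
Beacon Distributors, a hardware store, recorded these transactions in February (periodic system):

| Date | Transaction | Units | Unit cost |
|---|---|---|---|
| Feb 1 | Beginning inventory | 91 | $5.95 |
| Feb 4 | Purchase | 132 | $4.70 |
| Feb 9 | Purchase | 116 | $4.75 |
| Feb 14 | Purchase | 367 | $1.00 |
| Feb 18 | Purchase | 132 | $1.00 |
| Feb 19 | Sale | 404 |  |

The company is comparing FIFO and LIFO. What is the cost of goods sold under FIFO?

FIFO COGS: 91 @ $5.95 + 132 @ $4.70 + 116 @ $4.75 + 65 @ $1.00 = $1,777.85
LIFO COGS: 132 @ $1.00 + 272 @ $1.00 = $404.00

COGS = $1,777.85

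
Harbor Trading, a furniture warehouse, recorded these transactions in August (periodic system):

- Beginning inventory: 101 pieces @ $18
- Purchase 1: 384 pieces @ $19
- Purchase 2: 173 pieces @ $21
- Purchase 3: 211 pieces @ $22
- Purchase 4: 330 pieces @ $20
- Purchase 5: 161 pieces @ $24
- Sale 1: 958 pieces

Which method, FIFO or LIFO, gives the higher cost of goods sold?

LIFO

FIFO COGS: 101 @ $18 + 384 @ $19 + 173 @ $21 + 211 @ $22 + 89 @ $20 = $19,169
LIFO COGS: 161 @ $24 + 330 @ $20 + 211 @ $22 + 173 @ $21 + 83 @ $19 = $20,316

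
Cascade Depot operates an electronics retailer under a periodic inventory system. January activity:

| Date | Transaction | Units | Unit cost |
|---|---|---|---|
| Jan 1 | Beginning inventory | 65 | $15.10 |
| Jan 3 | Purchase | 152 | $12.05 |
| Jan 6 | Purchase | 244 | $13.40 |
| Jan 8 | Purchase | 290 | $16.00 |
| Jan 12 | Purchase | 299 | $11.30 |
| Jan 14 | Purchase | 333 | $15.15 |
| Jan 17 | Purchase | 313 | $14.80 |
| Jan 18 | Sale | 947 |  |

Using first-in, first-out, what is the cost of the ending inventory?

Jan 18, 947 sold [FIFO — oldest first]: 65 @ $15.10 + 152 @ $12.05 + 244 @ $13.40 + 290 @ $16.00 + 196 @ $11.30 = $12,937.50
Ending inventory: 103 @ $11.30 + 333 @ $15.15 + 313 @ $14.80 = $10,841.25

Ending inventory = $10,841.25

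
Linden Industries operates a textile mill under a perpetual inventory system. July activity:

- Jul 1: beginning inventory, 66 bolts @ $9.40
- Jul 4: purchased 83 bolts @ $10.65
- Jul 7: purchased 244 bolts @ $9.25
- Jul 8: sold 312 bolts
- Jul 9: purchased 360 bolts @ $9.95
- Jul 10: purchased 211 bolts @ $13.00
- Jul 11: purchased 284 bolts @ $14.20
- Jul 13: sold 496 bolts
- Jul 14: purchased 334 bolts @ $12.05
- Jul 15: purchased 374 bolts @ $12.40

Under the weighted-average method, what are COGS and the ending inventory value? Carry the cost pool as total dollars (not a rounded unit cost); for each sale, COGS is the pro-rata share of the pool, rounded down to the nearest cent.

After Jul 1: 66 on hand, pool $620.40 (≈ $9.4000 each)
After Jul 4: 149 on hand, pool $1,504.35 (≈ $10.0963 each)
After Jul 7: 393 on hand, pool $3,761.35 (≈ $9.5709 each)
Jul 8, sell 312: 312/393 × $3,761.35 → $2,986.10
After Jul 9: 441 on hand, pool $4,357.25 (≈ $9.8804 each)
After Jul 10: 652 on hand, pool $7,100.25 (≈ $10.8900 each)
After Jul 11: 936 on hand, pool $11,133.05 (≈ $11.8943 each)
Jul 13, sell 496: 496/936 × $11,133.05 → $5,899.56
After Jul 14: 774 on hand, pool $9,258.19 (≈ $11.9615 each)
After Jul 15: 1148 on hand, pool $13,895.79 (≈ $12.1043 each)
Total COGS = $2,986.10 + $5,899.56 = $8,885.66
Ending inventory (cost pool remaining) = $13,895.79
Check: goods available $22,781.45 = COGS $8,885.66 + ending $13,895.79

COGS = $8,885.66; ending inventory = $13,895.79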